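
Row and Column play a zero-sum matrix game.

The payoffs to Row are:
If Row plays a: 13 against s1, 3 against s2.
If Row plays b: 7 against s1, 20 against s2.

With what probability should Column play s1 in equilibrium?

17/23

Row minima are 3 and 7, so Row's maximin is 7; column maxima are 13 and 20, so Column's minimax is 13. These differ, so the equilibrium is in mixed strategies.
Let Column play s1 with probability q. Row is indifferent when 13q + 3(1−q) = 7q + 20(1−q), giving q = 17/23.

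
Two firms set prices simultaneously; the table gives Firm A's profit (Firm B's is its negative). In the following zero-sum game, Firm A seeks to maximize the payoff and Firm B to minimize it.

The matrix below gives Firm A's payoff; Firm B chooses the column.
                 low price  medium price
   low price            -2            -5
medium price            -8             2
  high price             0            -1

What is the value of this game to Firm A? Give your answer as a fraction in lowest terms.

-8/11

Row low price is strictly dominated by row high price, so Firm A never plays it.
The remaining 2×2 game on (medium price, high price) × (low price, medium price) has no saddle point. Let Firm A play medium price with probability p; indifference gives −8p = 2p − (1−p), so p = 1/11.
Similarly Firm B's optimal q on low price is 3/11, and the value is -8·(3/11) + (2)·(8/11) = -8/11.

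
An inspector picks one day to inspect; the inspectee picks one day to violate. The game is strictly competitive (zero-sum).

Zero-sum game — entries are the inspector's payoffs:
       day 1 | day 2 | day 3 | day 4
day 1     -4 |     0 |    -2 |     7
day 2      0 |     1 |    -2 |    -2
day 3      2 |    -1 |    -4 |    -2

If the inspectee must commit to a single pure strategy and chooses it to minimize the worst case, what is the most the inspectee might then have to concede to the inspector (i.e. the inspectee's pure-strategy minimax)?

-2

The worst case (largest entry) in each column is day 1: 2, day 2: 1, day 3: -2, day 4: 7.
The best (smallest) of these is -2.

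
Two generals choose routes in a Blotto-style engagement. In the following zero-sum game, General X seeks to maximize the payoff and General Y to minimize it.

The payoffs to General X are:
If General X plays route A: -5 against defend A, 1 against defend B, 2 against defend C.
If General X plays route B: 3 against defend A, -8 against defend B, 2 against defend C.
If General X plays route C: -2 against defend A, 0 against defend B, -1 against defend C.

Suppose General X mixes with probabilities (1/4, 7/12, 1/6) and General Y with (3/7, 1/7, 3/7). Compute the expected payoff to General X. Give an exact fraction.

Against (3/7, 1/7, 3/7), each row's expected payoff is route A: -8/7; route B: 1; route C: -9/7.
Taking the (1/4, 7/12, 1/6)-weighted average: (1/4)·(-8/7) + (7/12)·(1) + (1/6)·(-9/7) = 1/12.

1/12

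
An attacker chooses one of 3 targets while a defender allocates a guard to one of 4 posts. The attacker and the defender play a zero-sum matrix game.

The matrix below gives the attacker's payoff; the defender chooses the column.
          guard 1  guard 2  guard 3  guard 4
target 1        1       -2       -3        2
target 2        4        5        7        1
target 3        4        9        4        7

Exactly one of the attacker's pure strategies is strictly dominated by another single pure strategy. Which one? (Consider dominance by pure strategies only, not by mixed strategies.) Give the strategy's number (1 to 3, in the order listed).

1

Compare target 1 with target 3: 4 > 1, 9 > -2, 4 > -3, 7 > 2.
So target 3 strictly dominates target 1 for the attacker; target 1 is strictly dominated.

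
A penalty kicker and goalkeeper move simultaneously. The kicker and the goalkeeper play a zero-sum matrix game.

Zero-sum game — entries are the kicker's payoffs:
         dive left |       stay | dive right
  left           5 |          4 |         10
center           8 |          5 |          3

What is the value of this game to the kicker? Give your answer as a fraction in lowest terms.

19/4

Column dive left is strictly dominated by stay for the goalkeeper (it gives the kicker more in every row).
The remaining 2×2 game on (left, center) × (stay, dive right) has no saddle point. Let the kicker play left with probability p; indifference gives 4p + 5(1−p) = 10p + 3(1−p), so p = 1/4.
Similarly the goalkeeper's optimal q on stay is 7/8, and the value is 4·(7/8) + (10)·(1/8) = 19/4.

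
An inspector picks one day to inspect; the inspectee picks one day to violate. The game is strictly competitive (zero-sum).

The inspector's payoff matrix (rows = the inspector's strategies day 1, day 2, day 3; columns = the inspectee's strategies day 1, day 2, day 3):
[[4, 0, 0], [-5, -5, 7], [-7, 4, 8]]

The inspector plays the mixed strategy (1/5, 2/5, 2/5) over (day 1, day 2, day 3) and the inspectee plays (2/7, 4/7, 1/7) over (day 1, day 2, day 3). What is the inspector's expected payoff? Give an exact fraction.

-18/35

Against (2/7, 4/7, 1/7), each row's expected payoff is day 1: 8/7; day 2: -23/7; day 3: 10/7.
Taking the (1/5, 2/5, 2/5)-weighted average: (1/5)·(8/7) + (2/5)·(-23/7) + (2/5)·(10/7) = -18/35.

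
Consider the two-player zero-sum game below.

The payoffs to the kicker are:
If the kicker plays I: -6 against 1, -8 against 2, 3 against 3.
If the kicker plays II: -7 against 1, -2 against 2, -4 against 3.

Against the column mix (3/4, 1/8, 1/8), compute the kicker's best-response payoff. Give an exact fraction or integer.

I: (-6)·(3/4) + (-8)·(1/8) + (3)·(1/8) = -41/8.
II: (-7)·(3/4) + (-2)·(1/8) + (-4)·(1/8) = -6.
The best pure response is I with expected payoff -41/8.

-41/8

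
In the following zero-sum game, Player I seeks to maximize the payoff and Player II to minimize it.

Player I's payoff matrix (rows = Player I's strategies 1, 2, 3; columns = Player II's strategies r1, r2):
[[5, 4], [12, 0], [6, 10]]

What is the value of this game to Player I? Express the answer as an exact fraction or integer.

Row 1 is strictly dominated by row 3, so Player I never plays it.
The remaining 2×2 game on (2, 3) × (r1, r2) has no saddle point. Let Player I play 2 with probability p; indifference gives 12p + 6(1−p) = 10(1−p), so p = 1/4.
Similarly Player II's optimal q on r1 is 5/8, and the value is 12·(5/8) + (0)·(3/8) = 15/2.

15/2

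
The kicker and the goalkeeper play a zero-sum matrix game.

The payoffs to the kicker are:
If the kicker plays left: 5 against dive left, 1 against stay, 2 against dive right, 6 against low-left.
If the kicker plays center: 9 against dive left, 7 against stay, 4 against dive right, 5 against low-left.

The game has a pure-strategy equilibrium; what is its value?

Row minima: 1, 4 → the kicker's maximin is 4.
Column maxima: 9, 7, 4, 6 → the goalkeeper's minimax is 4.
They coincide at (center, dive right), so the value is 4.

4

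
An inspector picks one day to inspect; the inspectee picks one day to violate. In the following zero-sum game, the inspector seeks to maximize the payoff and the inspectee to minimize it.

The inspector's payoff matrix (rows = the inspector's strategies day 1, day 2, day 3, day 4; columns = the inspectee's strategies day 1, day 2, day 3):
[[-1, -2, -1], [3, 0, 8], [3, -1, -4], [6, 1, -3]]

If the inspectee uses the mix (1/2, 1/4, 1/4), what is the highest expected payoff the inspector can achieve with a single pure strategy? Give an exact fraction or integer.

day 1: (-1)·(1/2) + (-2)·(1/4) + (-1)·(1/4) = -5/4.
day 2: (3)·(1/2) + (0)·(1/4) + (8)·(1/4) = 7/2.
day 3: (3)·(1/2) + (-1)·(1/4) + (-4)·(1/4) = 1/4.
day 4: (6)·(1/2) + (1)·(1/4) + (-3)·(1/4) = 5/2.
The best pure response is day 2 with expected payoff 7/2.

7/2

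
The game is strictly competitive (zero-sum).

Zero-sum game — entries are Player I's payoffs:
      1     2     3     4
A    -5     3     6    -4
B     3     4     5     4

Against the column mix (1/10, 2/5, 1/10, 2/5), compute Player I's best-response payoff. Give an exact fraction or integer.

A: (-5)·(1/10) + (3)·(2/5) + (6)·(1/10) + (-4)·(2/5) = -3/10.
B: (3)·(1/10) + (4)·(2/5) + (5)·(1/10) + (4)·(2/5) = 4.
The best pure response is B with expected payoff 4.

4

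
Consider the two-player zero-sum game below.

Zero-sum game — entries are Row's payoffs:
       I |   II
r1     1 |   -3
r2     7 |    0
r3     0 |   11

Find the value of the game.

77/18

Row r1 is strictly dominated by row r2, so Row never plays it.
The remaining 2×2 game on (r2, r3) × (I, II) has no saddle point. Let Row play r2 with probability p; indifference gives 7p = 11(1−p), so p = 11/18.
Similarly Column's optimal q on I is 11/18, and the value is 7·(11/18) + (0)·(7/18) = 77/18.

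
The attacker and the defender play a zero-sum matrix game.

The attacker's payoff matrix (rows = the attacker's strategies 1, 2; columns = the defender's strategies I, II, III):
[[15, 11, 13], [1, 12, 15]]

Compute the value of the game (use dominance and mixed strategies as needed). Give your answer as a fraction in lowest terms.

Column III is strictly dominated by II for the defender (it gives the attacker more in every row).
The remaining 2×2 game on (1, 2) × (I, II) has no saddle point. Let the attacker play 1 with probability p; indifference gives 15p + (1−p) = 11p + 12(1−p), so p = 11/15.
Similarly the defender's optimal q on I is 1/15, and the value is 15·(1/15) + (11)·(14/15) = 169/15.

169/15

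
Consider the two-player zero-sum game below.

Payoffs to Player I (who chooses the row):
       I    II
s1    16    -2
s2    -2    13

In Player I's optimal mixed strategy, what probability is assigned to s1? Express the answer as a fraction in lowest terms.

Row minima are -2 and -2, so Player I's maximin is -2; column maxima are 16 and 13, so Player II's minimax is 13. These differ, so the equilibrium is in mixed strategies.
Let Player I play s1 with probability p. Player II is indifferent when 16p − 2(1−p) = −2p + 13(1−p), giving p = 5/11.

5/11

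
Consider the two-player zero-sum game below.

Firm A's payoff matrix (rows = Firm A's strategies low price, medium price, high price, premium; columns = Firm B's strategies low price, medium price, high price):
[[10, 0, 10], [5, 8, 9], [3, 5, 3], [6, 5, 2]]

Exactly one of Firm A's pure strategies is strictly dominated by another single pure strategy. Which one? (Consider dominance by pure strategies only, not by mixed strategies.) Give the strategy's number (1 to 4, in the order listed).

3

Compare high price with medium price: 5 > 3, 8 > 5, 9 > 3.
So medium price strictly dominates high price for Firm A; high price is strictly dominated.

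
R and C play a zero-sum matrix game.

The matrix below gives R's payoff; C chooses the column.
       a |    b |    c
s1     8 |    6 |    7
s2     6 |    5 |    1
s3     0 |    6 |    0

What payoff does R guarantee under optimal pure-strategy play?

6

Row minima: 6, 1, 0 → R's maximin is 6.
Column maxima: 8, 6, 7 → C's minimax is 6.
They coincide at (s1, b), so the value is 6.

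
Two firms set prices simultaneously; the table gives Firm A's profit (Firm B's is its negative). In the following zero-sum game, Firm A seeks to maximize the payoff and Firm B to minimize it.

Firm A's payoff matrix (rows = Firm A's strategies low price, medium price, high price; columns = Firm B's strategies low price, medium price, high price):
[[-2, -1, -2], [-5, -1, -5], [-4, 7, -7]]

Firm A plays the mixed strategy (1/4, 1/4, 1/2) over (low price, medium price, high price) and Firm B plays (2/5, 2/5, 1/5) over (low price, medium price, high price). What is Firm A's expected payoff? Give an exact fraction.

-27/20

Against (2/5, 2/5, 1/5), each row's expected payoff is low price: -8/5; medium price: -17/5; high price: -1/5.
Taking the (1/4, 1/4, 1/2)-weighted average: (1/4)·(-8/5) + (1/4)·(-17/5) + (1/2)·(-1/5) = -27/20.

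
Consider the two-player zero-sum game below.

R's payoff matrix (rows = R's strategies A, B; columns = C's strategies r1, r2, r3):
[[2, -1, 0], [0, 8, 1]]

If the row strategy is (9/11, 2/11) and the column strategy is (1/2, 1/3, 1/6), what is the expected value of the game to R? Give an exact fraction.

35/33

Against (1/2, 1/3, 1/6), each row's expected payoff is A: 2/3; B: 17/6.
Taking the (9/11, 2/11)-weighted average: (9/11)·(2/3) + (2/11)·(17/6) = 35/33.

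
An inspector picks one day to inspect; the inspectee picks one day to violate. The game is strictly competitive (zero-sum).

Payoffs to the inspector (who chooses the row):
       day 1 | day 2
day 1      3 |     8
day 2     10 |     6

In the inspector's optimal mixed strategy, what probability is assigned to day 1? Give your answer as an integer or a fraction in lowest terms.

4/9

Row minima are 3 and 6, so the inspector's maximin is 6; column maxima are 10 and 8, so the inspectee's minimax is 8. These differ, so the equilibrium is in mixed strategies.
Let the inspector play day 1 with probability p. The inspectee is indifferent when 3p + 10(1−p) = 8p + 6(1−p), giving p = 4/9.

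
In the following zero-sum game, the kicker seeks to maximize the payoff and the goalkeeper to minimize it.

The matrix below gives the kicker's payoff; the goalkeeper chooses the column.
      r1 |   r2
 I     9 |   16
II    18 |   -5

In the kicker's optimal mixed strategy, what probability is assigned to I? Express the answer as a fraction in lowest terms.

23/30

Row minima are 9 and -5, so the kicker's maximin is 9; column maxima are 18 and 16, so the goalkeeper's minimax is 16. These differ, so the equilibrium is in mixed strategies.
Let the kicker play I with probability p. The goalkeeper is indifferent when 9p + 18(1−p) = 16p − 5(1−p), giving p = 23/30.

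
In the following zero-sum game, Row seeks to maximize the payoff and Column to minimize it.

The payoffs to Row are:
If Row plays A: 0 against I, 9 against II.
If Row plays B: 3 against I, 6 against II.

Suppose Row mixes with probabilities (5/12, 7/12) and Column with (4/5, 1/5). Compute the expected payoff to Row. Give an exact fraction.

57/20

Against (4/5, 1/5), each row's expected payoff is A: 9/5; B: 18/5.
Taking the (5/12, 7/12)-weighted average: (5/12)·(9/5) + (7/12)·(18/5) = 57/20.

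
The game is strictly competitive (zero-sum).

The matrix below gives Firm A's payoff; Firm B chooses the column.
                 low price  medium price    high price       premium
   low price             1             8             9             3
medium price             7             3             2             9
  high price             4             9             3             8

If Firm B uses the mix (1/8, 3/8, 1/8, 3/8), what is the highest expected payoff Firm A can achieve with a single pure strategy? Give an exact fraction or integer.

29/4

low price: (1)·(1/8) + (8)·(3/8) + (9)·(1/8) + (3)·(3/8) = 43/8.
medium price: (7)·(1/8) + (3)·(3/8) + (2)·(1/8) + (9)·(3/8) = 45/8.
high price: (4)·(1/8) + (9)·(3/8) + (3)·(1/8) + (8)·(3/8) = 29/4.
The best pure response is high price with expected payoff 29/4.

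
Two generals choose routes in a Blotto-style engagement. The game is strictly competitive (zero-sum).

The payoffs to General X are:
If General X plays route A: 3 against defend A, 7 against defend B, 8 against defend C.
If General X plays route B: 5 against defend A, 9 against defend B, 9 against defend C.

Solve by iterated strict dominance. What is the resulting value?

Row route A is strictly dominated by row route B (5>3, 9>7, 9>8); eliminate route A.
Column defend C is strictly dominated by defend A for General Y (5<9); eliminate defend C.
Column defend B is strictly dominated by defend A for General Y (5<9); eliminate defend B.
Only (route B, defend A) remains, with payoff 5.

5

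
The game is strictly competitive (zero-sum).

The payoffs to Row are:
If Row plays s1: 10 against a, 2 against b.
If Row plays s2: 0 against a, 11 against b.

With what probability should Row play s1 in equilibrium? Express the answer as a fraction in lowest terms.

11/19

Row minima are 2 and 0, so Row's maximin is 2; column maxima are 10 and 11, so Column's minimax is 10. These differ, so the equilibrium is in mixed strategies.
Let Row play s1 with probability p. Column is indifferent when 10p = 2p + 11(1−p), giving p = 11/19.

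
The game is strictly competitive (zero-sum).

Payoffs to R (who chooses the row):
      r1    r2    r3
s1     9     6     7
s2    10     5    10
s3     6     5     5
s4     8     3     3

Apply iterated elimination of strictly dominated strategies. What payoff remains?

Column r1 is strictly dominated by r2 for C (6<9, 5<10, 5<6, 3<8); eliminate r1.
Row s3 is strictly dominated by row s1 (6>5, 7>5); eliminate s3.
Row s4 is strictly dominated by row s1 (6>3, 7>3); eliminate s4.
Column r3 is strictly dominated by r2 for C (6<7, 5<10); eliminate r3.
Row s2 is strictly dominated by row s1 (6>5); eliminate s2.
Only (s1, r2) remains, with payoff 6.

6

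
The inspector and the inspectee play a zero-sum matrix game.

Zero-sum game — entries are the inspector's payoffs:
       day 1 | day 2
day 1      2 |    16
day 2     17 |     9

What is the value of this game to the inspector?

127/11

Row minima are 2 and 9, so the inspector's maximin is 9; column maxima are 17 and 16, so the inspectee's minimax is 16. These differ, so the equilibrium is in mixed strategies.
Let the inspector play day 1 with probability p. The inspectee is indifferent when 2p + 17(1−p) = 16p + 9(1−p), giving p = 4/11.
Let the inspectee play day 1 with probability q. The inspector is indifferent when 2q + 16(1−q) = 17q + 9(1−q), giving q = 7/22.
The value is 2·(7/22) + (16)·(15/22) = 127/11.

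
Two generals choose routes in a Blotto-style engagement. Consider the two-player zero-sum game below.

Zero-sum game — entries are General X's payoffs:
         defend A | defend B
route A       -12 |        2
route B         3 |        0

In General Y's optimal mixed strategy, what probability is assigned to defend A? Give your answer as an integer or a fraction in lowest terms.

Row minima are -12 and 0, so General X's maximin is 0; column maxima are 3 and 2, so General Y's minimax is 2. These differ, so the equilibrium is in mixed strategies.
Let General Y play defend A with probability q. General X is indifferent when −12q + 2(1−q) = 3q, giving q = 2/17.

2/17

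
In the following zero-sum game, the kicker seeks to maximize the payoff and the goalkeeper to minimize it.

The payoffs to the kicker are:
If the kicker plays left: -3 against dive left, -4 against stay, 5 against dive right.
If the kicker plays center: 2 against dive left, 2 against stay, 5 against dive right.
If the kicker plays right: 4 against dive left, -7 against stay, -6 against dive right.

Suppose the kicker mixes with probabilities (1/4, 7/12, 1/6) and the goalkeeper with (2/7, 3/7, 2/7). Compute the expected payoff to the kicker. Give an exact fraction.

11/14

Against (2/7, 3/7, 2/7), each row's expected payoff is left: -8/7; center: 20/7; right: -25/7.
Taking the (1/4, 7/12, 1/6)-weighted average: (1/4)·(-8/7) + (7/12)·(20/7) + (1/6)·(-25/7) = 11/14.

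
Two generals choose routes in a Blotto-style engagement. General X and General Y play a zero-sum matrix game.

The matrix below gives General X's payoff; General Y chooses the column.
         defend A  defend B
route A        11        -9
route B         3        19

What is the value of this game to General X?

Row minima are -9 and 3, so General X's maximin is 3; column maxima are 11 and 19, so General Y's minimax is 11. These differ, so the equilibrium is in mixed strategies.
Let General X play route A with probability p. General Y is indifferent when 11p + 3(1−p) = −9p + 19(1−p), giving p = 4/9.
Let General Y play defend A with probability q. General X is indifferent when 11q − 9(1−q) = 3q + 19(1−q), giving q = 7/9.
The value is 11·(7/9) + (-9)·(2/9) = 59/9.

59/9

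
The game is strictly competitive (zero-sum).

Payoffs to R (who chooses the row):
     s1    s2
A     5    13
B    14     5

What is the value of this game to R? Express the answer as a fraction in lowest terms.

157/17

Row minima are 5 and 5, so R's maximin is 5; column maxima are 14 and 13, so C's minimax is 13. These differ, so the equilibrium is in mixed strategies.
Let R play A with probability p. C is indifferent when 5p + 14(1−p) = 13p + 5(1−p), giving p = 9/17.
Let C play s1 with probability q. R is indifferent when 5q + 13(1−q) = 14q + 5(1−q), giving q = 8/17.
The value is 5·(8/17) + (13)·(9/17) = 157/17.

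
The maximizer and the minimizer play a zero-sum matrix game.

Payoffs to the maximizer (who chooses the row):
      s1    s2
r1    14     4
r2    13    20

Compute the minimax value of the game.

Row minima are 4 and 13, so the maximizer's maximin is 13; column maxima are 14 and 20, so the minimizer's minimax is 14. These differ, so the equilibrium is in mixed strategies.
Let the maximizer play r1 with probability p. The minimizer is indifferent when 14p + 13(1−p) = 4p + 20(1−p), giving p = 7/17.
Let the minimizer play s1 with probability q. The maximizer is indifferent when 14q + 4(1−q) = 13q + 20(1−q), giving q = 16/17.
The value is 14·(16/17) + (4)·(1/17) = 228/17.

228/17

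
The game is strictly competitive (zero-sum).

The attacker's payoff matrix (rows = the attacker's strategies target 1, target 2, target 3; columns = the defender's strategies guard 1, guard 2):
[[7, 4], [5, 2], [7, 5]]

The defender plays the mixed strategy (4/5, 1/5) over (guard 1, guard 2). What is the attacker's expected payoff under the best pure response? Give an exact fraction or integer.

33/5

target 1: (7)·(4/5) + (4)·(1/5) = 32/5.
target 2: (5)·(4/5) + (2)·(1/5) = 22/5.
target 3: (7)·(4/5) + (5)·(1/5) = 33/5.
The best pure response is target 3 with expected payoff 33/5.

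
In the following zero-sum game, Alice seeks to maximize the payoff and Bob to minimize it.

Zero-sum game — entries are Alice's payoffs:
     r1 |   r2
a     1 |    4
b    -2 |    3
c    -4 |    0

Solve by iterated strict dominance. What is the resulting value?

1

Column r2 is strictly dominated by r1 for Bob (1<4, -2<3, -4<0); eliminate r2.
Row b is strictly dominated by row a (1>-2); eliminate b.
Row c is strictly dominated by row a (1>-4); eliminate c.
Only (a, r1) remains, with payoff 1.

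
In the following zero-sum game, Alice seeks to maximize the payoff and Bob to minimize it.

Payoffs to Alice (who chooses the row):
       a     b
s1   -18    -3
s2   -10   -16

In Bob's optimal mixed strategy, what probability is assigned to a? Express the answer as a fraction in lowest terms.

Row minima are -18 and -16, so Alice's maximin is -16; column maxima are -10 and -3, so Bob's minimax is -10. These differ, so the equilibrium is in mixed strategies.
Let Bob play a with probability q. Alice is indifferent when −18q − 3(1−q) = −10q − 16(1−q), giving q = 13/21.

13/21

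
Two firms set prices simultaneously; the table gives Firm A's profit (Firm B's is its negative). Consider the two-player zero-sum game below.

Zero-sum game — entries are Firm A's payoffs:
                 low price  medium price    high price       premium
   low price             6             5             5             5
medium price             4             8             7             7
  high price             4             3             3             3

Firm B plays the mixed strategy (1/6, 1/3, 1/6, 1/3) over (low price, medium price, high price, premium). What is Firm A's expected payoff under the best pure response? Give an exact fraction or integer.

41/6

low price: (6)·(1/6) + (5)·(1/3) + (5)·(1/6) + (5)·(1/3) = 31/6.
medium price: (4)·(1/6) + (8)·(1/3) + (7)·(1/6) + (7)·(1/3) = 41/6.
high price: (4)·(1/6) + (3)·(1/3) + (3)·(1/6) + (3)·(1/3) = 19/6.
The best pure response is medium price with expected payoff 41/6.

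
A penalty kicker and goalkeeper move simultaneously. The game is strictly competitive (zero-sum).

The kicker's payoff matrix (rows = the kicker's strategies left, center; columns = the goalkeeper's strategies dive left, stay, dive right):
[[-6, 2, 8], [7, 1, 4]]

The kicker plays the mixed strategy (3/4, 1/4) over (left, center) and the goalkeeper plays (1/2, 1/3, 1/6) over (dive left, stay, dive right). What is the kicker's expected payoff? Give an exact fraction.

Against (1/2, 1/3, 1/6), each row's expected payoff is left: -1; center: 9/2.
Taking the (3/4, 1/4)-weighted average: (3/4)·(-1) + (1/4)·(9/2) = 3/8.

3/8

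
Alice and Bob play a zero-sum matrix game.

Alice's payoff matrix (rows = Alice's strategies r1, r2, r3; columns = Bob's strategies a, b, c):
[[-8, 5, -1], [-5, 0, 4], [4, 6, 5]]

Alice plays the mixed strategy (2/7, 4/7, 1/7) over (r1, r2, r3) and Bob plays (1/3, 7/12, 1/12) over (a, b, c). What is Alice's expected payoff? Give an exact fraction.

1/28

Against (1/3, 7/12, 1/12), each row's expected payoff is r1: 1/6; r2: -4/3; r3: 21/4.
Taking the (2/7, 4/7, 1/7)-weighted average: (2/7)·(1/6) + (4/7)·(-4/3) + (1/7)·(21/4) = 1/28.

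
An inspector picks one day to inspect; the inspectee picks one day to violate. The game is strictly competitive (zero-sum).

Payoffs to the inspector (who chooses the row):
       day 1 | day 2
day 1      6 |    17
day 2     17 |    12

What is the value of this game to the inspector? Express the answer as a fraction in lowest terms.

Row minima are 6 and 12, so the inspector's maximin is 12; column maxima are 17 and 17, so the inspectee's minimax is 17. These differ, so the equilibrium is in mixed strategies.
Let the inspector play day 1 with probability p. The inspectee is indifferent when 6p + 17(1−p) = 17p + 12(1−p), giving p = 5/16.
Let the inspectee play day 1 with probability q. The inspector is indifferent when 6q + 17(1−q) = 17q + 12(1−q), giving q = 5/16.
The value is 6·(5/16) + (17)·(11/16) = 217/16.

217/16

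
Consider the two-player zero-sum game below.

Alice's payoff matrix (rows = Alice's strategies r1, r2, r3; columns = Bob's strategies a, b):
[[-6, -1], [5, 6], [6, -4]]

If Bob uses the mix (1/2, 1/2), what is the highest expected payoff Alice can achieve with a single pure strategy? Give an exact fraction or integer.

11/2

r1: (-6)·(1/2) + (-1)·(1/2) = -7/2.
r2: (5)·(1/2) + (6)·(1/2) = 11/2.
r3: (6)·(1/2) + (-4)·(1/2) = 1.
The best pure response is r2 with expected payoff 11/2.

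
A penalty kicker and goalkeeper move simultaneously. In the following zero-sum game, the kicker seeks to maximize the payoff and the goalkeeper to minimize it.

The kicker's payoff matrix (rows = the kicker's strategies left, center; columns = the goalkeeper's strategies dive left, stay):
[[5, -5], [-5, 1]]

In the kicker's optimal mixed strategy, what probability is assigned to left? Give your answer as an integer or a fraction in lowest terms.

3/8

Row minima are -5 and -5, so the kicker's maximin is -5; column maxima are 5 and 1, so the goalkeeper's minimax is 1. These differ, so the equilibrium is in mixed strategies.
Let the kicker play left with probability p. The goalkeeper is indifferent when 5p − 5(1−p) = −5p + (1−p), giving p = 3/8.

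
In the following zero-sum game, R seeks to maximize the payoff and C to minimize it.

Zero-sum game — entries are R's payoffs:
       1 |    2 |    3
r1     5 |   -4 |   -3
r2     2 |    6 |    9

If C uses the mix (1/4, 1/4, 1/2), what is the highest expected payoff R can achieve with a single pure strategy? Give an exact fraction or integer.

13/2

r1: (5)·(1/4) + (-4)·(1/4) + (-3)·(1/2) = -5/4.
r2: (2)·(1/4) + (6)·(1/4) + (9)·(1/2) = 13/2.
The best pure response is r2 with expected payoff 13/2.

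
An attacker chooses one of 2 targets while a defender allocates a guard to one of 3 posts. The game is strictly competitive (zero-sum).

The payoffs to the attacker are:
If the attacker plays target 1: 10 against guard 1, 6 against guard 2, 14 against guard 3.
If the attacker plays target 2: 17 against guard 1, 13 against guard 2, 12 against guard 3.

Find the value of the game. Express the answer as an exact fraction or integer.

Column guard 1 is strictly dominated by guard 2 for the defender (it gives the attacker more in every row).
The remaining 2×2 game on (target 1, target 2) × (guard 2, guard 3) has no saddle point. Let the attacker play target 1 with probability p; indifference gives 6p + 13(1−p) = 14p + 12(1−p), so p = 1/9.
Similarly the defender's optimal q on guard 2 is 2/9, and the value is 6·(2/9) + (14)·(7/9) = 110/9.

110/9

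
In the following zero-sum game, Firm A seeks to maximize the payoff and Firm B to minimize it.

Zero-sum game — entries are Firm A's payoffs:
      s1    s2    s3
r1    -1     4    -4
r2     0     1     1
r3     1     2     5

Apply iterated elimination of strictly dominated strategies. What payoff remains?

Row r2 is strictly dominated by row r3 (1>0, 2>1, 5>1); eliminate r2.
Column s2 is strictly dominated by s1 for Firm B (-1<4, 1<2); eliminate s2.
Row r1 is strictly dominated by row r3 (1>-1, 5>-4); eliminate r1.
Column s3 is strictly dominated by s1 for Firm B (1<5); eliminate s3.
Only (r3, s1) remains, with payoff 1.

1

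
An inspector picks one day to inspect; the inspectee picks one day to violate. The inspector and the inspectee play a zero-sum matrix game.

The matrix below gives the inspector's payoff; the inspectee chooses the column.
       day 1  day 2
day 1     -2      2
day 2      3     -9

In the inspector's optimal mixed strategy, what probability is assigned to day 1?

3/4

Row minima are -2 and -9, so the inspector's maximin is -2; column maxima are 3 and 2, so the inspectee's minimax is 2. These differ, so the equilibrium is in mixed strategies.
Let the inspector play day 1 with probability p. The inspectee is indifferent when −2p + 3(1−p) = 2p − 9(1−p), giving p = 3/4.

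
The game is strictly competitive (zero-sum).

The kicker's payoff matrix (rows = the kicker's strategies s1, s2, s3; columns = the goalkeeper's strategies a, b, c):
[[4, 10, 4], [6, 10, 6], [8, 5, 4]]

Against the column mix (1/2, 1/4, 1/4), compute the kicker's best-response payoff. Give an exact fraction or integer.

s1: (4)·(1/2) + (10)·(1/4) + (4)·(1/4) = 11/2.
s2: (6)·(1/2) + (10)·(1/4) + (6)·(1/4) = 7.
s3: (8)·(1/2) + (5)·(1/4) + (4)·(1/4) = 25/4.
The best pure response is s2 with expected payoff 7.

7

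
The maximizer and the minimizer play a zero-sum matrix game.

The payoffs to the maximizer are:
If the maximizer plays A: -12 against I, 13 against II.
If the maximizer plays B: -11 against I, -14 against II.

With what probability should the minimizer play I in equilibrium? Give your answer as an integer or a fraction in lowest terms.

27/28

Row minima are -12 and -14, so the maximizer's maximin is -12; column maxima are -11 and 13, so the minimizer's minimax is -11. These differ, so the equilibrium is in mixed strategies.
Let the minimizer play I with probability q. The maximizer is indifferent when −12q + 13(1−q) = −11q − 14(1−q), giving q = 27/28.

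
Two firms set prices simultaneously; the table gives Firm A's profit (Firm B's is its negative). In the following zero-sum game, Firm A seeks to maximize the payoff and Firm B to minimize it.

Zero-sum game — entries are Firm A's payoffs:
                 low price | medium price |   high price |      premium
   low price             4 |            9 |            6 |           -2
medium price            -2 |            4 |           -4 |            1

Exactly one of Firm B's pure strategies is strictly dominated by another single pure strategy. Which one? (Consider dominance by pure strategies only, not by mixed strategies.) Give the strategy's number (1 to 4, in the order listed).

2

Firm B prefers columns that give Firm A less. Compare medium price with low price: 4 < 9, -2 < 4.
So low price strictly dominates medium price for Firm B; medium price is strictly dominated.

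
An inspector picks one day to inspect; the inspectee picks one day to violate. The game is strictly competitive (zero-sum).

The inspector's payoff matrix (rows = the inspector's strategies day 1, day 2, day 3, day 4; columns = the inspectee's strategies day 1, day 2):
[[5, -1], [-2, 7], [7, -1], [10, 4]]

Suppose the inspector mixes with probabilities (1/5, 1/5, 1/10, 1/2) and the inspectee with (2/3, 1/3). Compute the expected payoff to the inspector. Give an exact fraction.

Against (2/3, 1/3), each row's expected payoff is day 1: 3; day 2: 1; day 3: 13/3; day 4: 8.
Taking the (1/5, 1/5, 1/10, 1/2)-weighted average: (1/5)·(3) + (1/5)·(1) + (1/10)·(13/3) + (1/2)·(8) = 157/30.

157/30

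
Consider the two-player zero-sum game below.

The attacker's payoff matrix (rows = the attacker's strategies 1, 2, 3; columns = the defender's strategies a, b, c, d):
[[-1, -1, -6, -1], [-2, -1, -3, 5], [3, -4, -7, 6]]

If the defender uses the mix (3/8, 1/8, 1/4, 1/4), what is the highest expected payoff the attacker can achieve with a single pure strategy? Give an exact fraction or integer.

1: (-1)·(3/8) + (-1)·(1/8) + (-6)·(1/4) + (-1)·(1/4) = -9/4.
2: (-2)·(3/8) + (-1)·(1/8) + (-3)·(1/4) + (5)·(1/4) = -3/8.
3: (3)·(3/8) + (-4)·(1/8) + (-7)·(1/4) + (6)·(1/4) = 3/8.
The best pure response is 3 with expected payoff 3/8.

3/8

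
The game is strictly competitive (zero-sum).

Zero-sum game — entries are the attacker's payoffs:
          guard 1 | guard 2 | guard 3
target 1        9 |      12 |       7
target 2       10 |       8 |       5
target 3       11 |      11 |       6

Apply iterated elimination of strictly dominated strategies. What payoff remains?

Row target 2 is strictly dominated by row target 3 (11>10, 11>8, 6>5); eliminate target 2.
Column guard 1 is strictly dominated by guard 3 for the defender (7<9, 6<11); eliminate guard 1.
Row target 3 is strictly dominated by row target 1 (12>11, 7>6); eliminate target 3.
Column guard 2 is strictly dominated by guard 3 for the defender (7<12); eliminate guard 2.
Only (target 1, guard 3) remains, with payoff 7.

7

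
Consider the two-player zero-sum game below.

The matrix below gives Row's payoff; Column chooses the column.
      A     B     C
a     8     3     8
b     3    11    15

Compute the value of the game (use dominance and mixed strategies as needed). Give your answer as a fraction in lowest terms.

Column C is strictly dominated by B for Column (it gives Row more in every row).
The remaining 2×2 game on (a, b) × (A, B) has no saddle point. Let Row play a with probability p; indifference gives 8p + 3(1−p) = 3p + 11(1−p), so p = 8/13.
Similarly Column's optimal q on A is 8/13, and the value is 8·(8/13) + (3)·(5/13) = 79/13.

79/13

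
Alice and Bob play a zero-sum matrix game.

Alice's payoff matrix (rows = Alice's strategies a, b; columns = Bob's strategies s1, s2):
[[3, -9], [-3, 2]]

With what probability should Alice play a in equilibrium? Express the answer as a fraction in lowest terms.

Row minima are -9 and -3, so Alice's maximin is -3; column maxima are 3 and 2, so Bob's minimax is 2. These differ, so the equilibrium is in mixed strategies.
Let Alice play a with probability p. Bob is indifferent when 3p − 3(1−p) = −9p + 2(1−p), giving p = 5/17.

5/17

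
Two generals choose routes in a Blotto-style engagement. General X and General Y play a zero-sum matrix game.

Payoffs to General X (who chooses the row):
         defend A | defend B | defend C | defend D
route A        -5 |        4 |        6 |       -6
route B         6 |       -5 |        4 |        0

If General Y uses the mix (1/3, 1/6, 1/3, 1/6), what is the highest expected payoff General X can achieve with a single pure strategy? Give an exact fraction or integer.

route A: (-5)·(1/3) + (4)·(1/6) + (6)·(1/3) + (-6)·(1/6) = 0.
route B: (6)·(1/3) + (-5)·(1/6) + (4)·(1/3) + (0)·(1/6) = 5/2.
The best pure response is route B with expected payoff 5/2.

5/2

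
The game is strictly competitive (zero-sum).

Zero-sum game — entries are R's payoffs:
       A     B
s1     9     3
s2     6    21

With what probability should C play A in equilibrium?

6/7

Row minima are 3 and 6, so R's maximin is 6; column maxima are 9 and 21, so C's minimax is 9. These differ, so the equilibrium is in mixed strategies.
Let C play A with probability q. R is indifferent when 9q + 3(1−q) = 6q + 21(1−q), giving q = 6/7.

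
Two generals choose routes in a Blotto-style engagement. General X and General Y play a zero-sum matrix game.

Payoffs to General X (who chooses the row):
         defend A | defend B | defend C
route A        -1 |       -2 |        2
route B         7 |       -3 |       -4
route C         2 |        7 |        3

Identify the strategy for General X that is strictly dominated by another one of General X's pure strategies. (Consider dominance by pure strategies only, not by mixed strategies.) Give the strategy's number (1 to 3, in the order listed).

1

Compare route A with route C: 2 > -1, 7 > -2, 3 > 2.
So route C strictly dominates route A for General X; route A is strictly dominated.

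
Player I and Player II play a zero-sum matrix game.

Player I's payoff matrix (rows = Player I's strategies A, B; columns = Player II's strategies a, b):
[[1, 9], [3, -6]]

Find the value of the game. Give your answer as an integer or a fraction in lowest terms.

33/17

Row minima are 1 and -6, so Player I's maximin is 1; column maxima are 3 and 9, so Player II's minimax is 3. These differ, so the equilibrium is in mixed strategies.
Let Player I play A with probability p. Player II is indifferent when p + 3(1−p) = 9p − 6(1−p), giving p = 9/17.
Let Player II play a with probability q. Player I is indifferent when q + 9(1−q) = 3q − 6(1−q), giving q = 15/17.
The value is 1·(15/17) + (9)·(2/17) = 33/17.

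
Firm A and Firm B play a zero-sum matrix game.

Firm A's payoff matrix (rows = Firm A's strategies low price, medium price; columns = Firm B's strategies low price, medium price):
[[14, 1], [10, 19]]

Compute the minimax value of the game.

Row minima are 1 and 10, so Firm A's maximin is 10; column maxima are 14 and 19, so Firm B's minimax is 14. These differ, so the equilibrium is in mixed strategies.
Let Firm A play low price with probability p. Firm B is indifferent when 14p + 10(1−p) = p + 19(1−p), giving p = 9/22.
Let Firm B play low price with probability q. Firm A is indifferent when 14q + (1−q) = 10q + 19(1−q), giving q = 9/11.
The value is 14·(9/11) + (1)·(2/11) = 128/11.

128/11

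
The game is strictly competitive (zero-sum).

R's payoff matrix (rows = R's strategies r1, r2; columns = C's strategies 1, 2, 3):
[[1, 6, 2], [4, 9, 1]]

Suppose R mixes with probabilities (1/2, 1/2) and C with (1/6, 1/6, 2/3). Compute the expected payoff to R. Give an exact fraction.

8/3

Against (1/6, 1/6, 2/3), each row's expected payoff is r1: 5/2; r2: 17/6.
Taking the (1/2, 1/2)-weighted average: (1/2)·(5/2) + (1/2)·(17/6) = 8/3.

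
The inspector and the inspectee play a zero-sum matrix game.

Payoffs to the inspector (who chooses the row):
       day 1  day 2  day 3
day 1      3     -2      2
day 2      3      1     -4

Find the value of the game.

Column day 1 is strictly dominated by day 2 for the inspectee (it gives the inspector more in every row).
The remaining 2×2 game on (day 1, day 2) × (day 2, day 3) has no saddle point. Let the inspector play day 1 with probability p; indifference gives −2p + (1−p) = 2p − 4(1−p), so p = 5/9.
Similarly the inspectee's optimal q on day 2 is 2/3, and the value is -2·(2/3) + (2)·(1/3) = -2/3.

-2/3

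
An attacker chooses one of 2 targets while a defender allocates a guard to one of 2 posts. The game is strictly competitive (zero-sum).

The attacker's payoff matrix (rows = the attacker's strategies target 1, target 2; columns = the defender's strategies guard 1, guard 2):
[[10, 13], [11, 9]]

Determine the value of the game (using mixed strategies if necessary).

53/5

Row minima are 10 and 9, so the attacker's maximin is 10; column maxima are 11 and 13, so the defender's minimax is 11. These differ, so the equilibrium is in mixed strategies.
Let the attacker play target 1 with probability p. The defender is indifferent when 10p + 11(1−p) = 13p + 9(1−p), giving p = 2/5.
Let the defender play guard 1 with probability q. The attacker is indifferent when 10q + 13(1−q) = 11q + 9(1−q), giving q = 4/5.
The value is 10·(4/5) + (13)·(1/5) = 53/5.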